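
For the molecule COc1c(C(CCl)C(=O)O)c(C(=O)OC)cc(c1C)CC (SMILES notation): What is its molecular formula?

Walk through each heavy atom and fill implicit hydrogens from standard valence (C 4, N 3, O 2, S 2, halogen 1); for lowercase aromatic atoms, an aromatic c carries 1 H when it has two neighbours and 0 H with three, and aromatic n carries 0 H:
  atom 1: C, bond orders sum to 1 (valence 4) → 3 H
  atom 2: O, bond orders sum to 2 (valence 2) → 0 H
  atom 3: aromatic c, 3 neighbours → 0 H
  atom 4: aromatic c, 3 neighbours → 0 H
  atom 5: C, bond orders sum to 3 (valence 4) → 1 H
  atom 6: C, bond orders sum to 2 (valence 4) → 2 H
  atom 7: Cl (halogen, monovalent) → 0 H
  atom 8: C, bond orders sum to 4 (valence 4) → 0 H
  atom 9: O, bond orders sum to 2 (valence 2) → 0 H
  atom 10: O, bond orders sum to 1 (valence 2) → 1 H
  atom 11: aromatic c, 3 neighbours → 0 H
  atom 12: C, bond orders sum to 4 (valence 4) → 0 H
  atom 13: O, bond orders sum to 2 (valence 2) → 0 H
  atom 14: O, bond orders sum to 2 (valence 2) → 0 H
  atom 15: C, bond orders sum to 1 (valence 4) → 3 H
  atom 16: aromatic c, 2 neighbours → 1 H
  atom 17: aromatic c, 3 neighbours → 0 H
  atom 18: aromatic c, 3 neighbours → 0 H
  atom 19: C, bond orders sum to 1 (valence 4) → 3 H
  atom 20: C, bond orders sum to 2 (valence 4) → 2 H
  atom 21: C, bond orders sum to 1 (valence 4) → 3 H
Totals → C:15, H:19, Cl:1, O:5.
In Hill order: C15H19ClO5.

C15H19ClO5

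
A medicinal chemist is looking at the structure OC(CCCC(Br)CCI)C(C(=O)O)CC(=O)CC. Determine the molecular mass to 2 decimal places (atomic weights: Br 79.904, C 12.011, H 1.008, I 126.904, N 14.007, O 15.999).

First, the molecular formula is C13H22BrIO4 (counting implicit H from valence).
  Br: 1 × 79.904 = 79.904
  C: 13 × 12.011 = 156.143
  H: 22 × 1.008 = 22.176
  I: 1 × 126.904 = 126.904
  O: 4 × 15.999 = 63.996
Sum: 1×79.904 + 13×12.011 + 22×1.008 + 1×126.904 + 4×15.999 = 449.123 → 449.12 g/mol.

449.12 g/mol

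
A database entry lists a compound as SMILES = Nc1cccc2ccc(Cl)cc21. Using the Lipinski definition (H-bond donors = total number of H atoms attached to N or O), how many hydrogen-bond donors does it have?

Donors: find every N or O and count the H atoms it carries.
  atom 1 (N): bond orders sum to 1 → 2 H
Lipinski HBD = 2.

2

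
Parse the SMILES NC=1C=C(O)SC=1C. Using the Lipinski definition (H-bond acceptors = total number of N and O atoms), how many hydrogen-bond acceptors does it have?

N atoms: 1; O atoms: 1.
Lipinski HBA = 1 + 1 = 2.

2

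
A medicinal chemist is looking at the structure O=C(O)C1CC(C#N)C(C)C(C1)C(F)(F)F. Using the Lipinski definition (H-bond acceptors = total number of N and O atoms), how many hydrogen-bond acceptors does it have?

N atoms: 1; O atoms: 2.
Lipinski HBA = 1 + 2 = 3.

3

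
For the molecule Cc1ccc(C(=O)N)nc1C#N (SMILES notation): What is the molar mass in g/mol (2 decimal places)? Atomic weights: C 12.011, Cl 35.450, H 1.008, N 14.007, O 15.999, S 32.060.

161.16 g/mol

First, the molecular formula is C8H7N3O (counting implicit H from valence).
  C: 8 × 12.011 = 96.088
  H: 7 × 1.008 = 7.056
  N: 3 × 14.007 = 42.021
  O: 1 × 15.999 = 15.999
Sum: 8×12.011 + 7×1.008 + 3×14.007 + 1×15.999 = 161.164 → 161.16 g/mol.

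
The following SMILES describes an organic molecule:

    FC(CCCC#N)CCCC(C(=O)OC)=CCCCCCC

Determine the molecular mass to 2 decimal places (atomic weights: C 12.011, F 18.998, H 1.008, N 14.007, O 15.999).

311.44 g/mol

First, the molecular formula is C18H30FNO2 (counting implicit H from valence).
  C: 18 × 12.011 = 216.198
  F: 1 × 18.998 = 18.998
  H: 30 × 1.008 = 30.240
  N: 1 × 14.007 = 14.007
  O: 2 × 15.999 = 31.998
Sum: 18×12.011 + 1×18.998 + 30×1.008 + 1×14.007 + 2×15.999 = 311.441 → 311.44 g/mol.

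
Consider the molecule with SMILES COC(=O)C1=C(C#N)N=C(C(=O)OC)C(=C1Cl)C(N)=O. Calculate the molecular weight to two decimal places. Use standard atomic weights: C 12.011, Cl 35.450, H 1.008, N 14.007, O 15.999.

First, the molecular formula is C11H8ClN3O5 (counting implicit H from valence).
  C: 11 × 12.011 = 132.121
  Cl: 1 × 35.450 = 35.450
  H: 8 × 1.008 = 8.064
  N: 3 × 14.007 = 42.021
  O: 5 × 15.999 = 79.995
Sum: 11×12.011 + 1×35.450 + 8×1.008 + 3×14.007 + 5×15.999 = 297.651 → 297.65 g/mol.

297.65 g/mol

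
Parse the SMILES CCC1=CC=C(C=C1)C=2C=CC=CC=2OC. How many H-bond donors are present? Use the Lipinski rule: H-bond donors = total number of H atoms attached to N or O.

0

Donors: find every N or O and count the H atoms it carries.
  atom 15 (O): bond orders sum to 2 → 0 H
Lipinski HBD = 0.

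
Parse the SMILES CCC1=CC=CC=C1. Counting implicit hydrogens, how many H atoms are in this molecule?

Walk through each heavy atom and fill implicit hydrogens from standard valence (C 4, N 3, O 2, S 2, halogen 1):
  atom 1: C, bond orders sum to 1 (valence 4) → 3 H
  atom 2: C, bond orders sum to 2 (valence 4) → 2 H
  atom 3: C, bond orders sum to 4 (valence 4) → 0 H
  atom 4: C, bond orders sum to 3 (valence 4) → 1 H
  atom 5: C, bond orders sum to 3 (valence 4) → 1 H
  atom 6: C, bond orders sum to 3 (valence 4) → 1 H
  atom 7: C, bond orders sum to 3 (valence 4) → 1 H
  atom 8: C, bond orders sum to 3 (valence 4) → 1 H
Total hydrogens: 10.

10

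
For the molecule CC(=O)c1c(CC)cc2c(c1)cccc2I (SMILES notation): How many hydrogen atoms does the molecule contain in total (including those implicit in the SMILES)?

13

Walk through each heavy atom and fill implicit hydrogens from standard valence (C 4, N 3, O 2, S 2, halogen 1); for lowercase aromatic atoms, an aromatic c carries 1 H when it has two neighbours and 0 H with three, and aromatic n carries 0 H:
  atom 1: C, bond orders sum to 1 (valence 4) → 3 H
  atom 2: C, bond orders sum to 4 (valence 4) → 0 H
  atom 3: O, bond orders sum to 2 (valence 2) → 0 H
  atom 4: aromatic c, 3 neighbours → 0 H
  atom 5: aromatic c, 3 neighbours → 0 H
  atom 6: C, bond orders sum to 2 (valence 4) → 2 H
  atom 7: C, bond orders sum to 1 (valence 4) → 3 H
  atom 8: aromatic c, 2 neighbours → 1 H
  atom 9: aromatic c, 3 neighbours → 0 H
  atom 10: aromatic c, 3 neighbours → 0 H
  atom 11: aromatic c, 2 neighbours → 1 H
  atom 12: aromatic c, 2 neighbours → 1 H
  atom 13: aromatic c, 2 neighbours → 1 H
  atom 14: aromatic c, 2 neighbours → 1 H
  atom 15: aromatic c, 3 neighbours → 0 H
  atom 16: I (halogen, monovalent) → 0 H
Total hydrogens: 13.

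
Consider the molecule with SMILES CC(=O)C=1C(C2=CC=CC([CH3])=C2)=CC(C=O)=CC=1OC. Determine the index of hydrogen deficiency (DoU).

10

Molecular formula: C17H16O3.
DoU = (2C + 2 + N − H − X) / 2, where X is the halogen count and O/S are ignored.
    = (2·17 + 2 + 0 − 16 − 0) / 2 = 20 / 2 = 10.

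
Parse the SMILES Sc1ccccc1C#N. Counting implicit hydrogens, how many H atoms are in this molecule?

5

Walk through each heavy atom and fill implicit hydrogens from standard valence (C 4, N 3, O 2, S 2, halogen 1); for lowercase aromatic atoms, an aromatic c carries 1 H when it has two neighbours and 0 H with three, and aromatic n carries 0 H:
  atom 1: S, bond orders sum to 1 (valence 2) → 1 H
  atom 2: aromatic c, 3 neighbours → 0 H
  atom 3: aromatic c, 2 neighbours → 1 H
  atom 4: aromatic c, 2 neighbours → 1 H
  atom 5: aromatic c, 2 neighbours → 1 H
  atom 6: aromatic c, 2 neighbours → 1 H
  atom 7: aromatic c, 3 neighbours → 0 H
  atom 8: C, bond orders sum to 4 (valence 4) → 0 H
  atom 9: N, bond orders sum to 3 (valence 3) → 0 H
Total hydrogens: 5.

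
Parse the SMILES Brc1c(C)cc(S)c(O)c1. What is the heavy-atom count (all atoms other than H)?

Every atom symbol written in the SMILES (organic subset) is one heavy atom; implicit H are not written.
Heavy atoms by element → Br:1, C:7, O:1, S:1.
Total: 10.

10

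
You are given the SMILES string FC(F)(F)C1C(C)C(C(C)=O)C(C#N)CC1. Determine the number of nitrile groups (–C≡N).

1

The nitrile motif appears at heavy-atom position 13 in the SMILES.
Other groups present: 1 ketone.
Nitrile count: 1.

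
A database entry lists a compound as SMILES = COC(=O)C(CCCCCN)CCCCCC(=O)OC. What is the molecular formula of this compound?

C15H29NO4

Walk through each heavy atom and fill implicit hydrogens from standard valence (C 4, N 3, O 2, S 2, halogen 1):
  atom 1: C, bond orders sum to 1 (valence 4) → 3 H
  atom 2: O, bond orders sum to 2 (valence 2) → 0 H
  atom 3: C, bond orders sum to 4 (valence 4) → 0 H
  atom 4: O, bond orders sum to 2 (valence 2) → 0 H
  atom 5: C, bond orders sum to 3 (valence 4) → 1 H
  atom 6: C, bond orders sum to 2 (valence 4) → 2 H
  atom 7: C, bond orders sum to 2 (valence 4) → 2 H
  atom 8: C, bond orders sum to 2 (valence 4) → 2 H
  atom 9: C, bond orders sum to 2 (valence 4) → 2 H
  atom 10: C, bond orders sum to 2 (valence 4) → 2 H
  atom 11: N, bond orders sum to 1 (valence 3) → 2 H
  atom 12: C, bond orders sum to 2 (valence 4) → 2 H
  atom 13: C, bond orders sum to 2 (valence 4) → 2 H
  atom 14: C, bond orders sum to 2 (valence 4) → 2 H
  atom 15: C, bond orders sum to 2 (valence 4) → 2 H
  atom 16: C, bond orders sum to 2 (valence 4) → 2 H
  atom 17: C, bond orders sum to 4 (valence 4) → 0 H
  atom 18: O, bond orders sum to 2 (valence 2) → 0 H
  atom 19: O, bond orders sum to 2 (valence 2) → 0 H
  atom 20: C, bond orders sum to 1 (valence 4) → 3 H
Totals → C:15, H:29, N:1, O:4.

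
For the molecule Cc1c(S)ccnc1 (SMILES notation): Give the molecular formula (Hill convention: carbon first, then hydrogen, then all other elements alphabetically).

Walk through each heavy atom and fill implicit hydrogens from standard valence (C 4, N 3, O 2, S 2, halogen 1); for lowercase aromatic atoms, an aromatic c carries 1 H when it has two neighbours and 0 H with three, and aromatic n carries 0 H:
  atom 1: C, bond orders sum to 1 (valence 4) → 3 H
  atom 2: aromatic c, 3 neighbours → 0 H
  atom 3: aromatic c, 3 neighbours → 0 H
  atom 4: S, bond orders sum to 1 (valence 2) → 1 H
  atom 5: aromatic c, 2 neighbours → 1 H
  atom 6: aromatic c, 2 neighbours → 1 H
  atom 7: aromatic n, 2 neighbours → 0 H
  atom 8: aromatic c, 2 neighbours → 1 H
Totals → C:6, H:7, N:1, S:1.
In Hill order: C6H7NS.

C6H7NS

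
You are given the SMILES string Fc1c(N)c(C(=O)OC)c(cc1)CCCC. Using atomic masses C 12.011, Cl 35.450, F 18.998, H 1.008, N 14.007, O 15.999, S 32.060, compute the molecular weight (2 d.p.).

First, the molecular formula is C12H16FNO2 (counting implicit H from valence).
  C: 12 × 12.011 = 144.132
  F: 1 × 18.998 = 18.998
  H: 16 × 1.008 = 16.128
  N: 1 × 14.007 = 14.007
  O: 2 × 15.999 = 31.998
Sum: 12×12.011 + 1×18.998 + 16×1.008 + 1×14.007 + 2×15.999 = 225.263 → 225.26 g/mol.

225.26 g/mol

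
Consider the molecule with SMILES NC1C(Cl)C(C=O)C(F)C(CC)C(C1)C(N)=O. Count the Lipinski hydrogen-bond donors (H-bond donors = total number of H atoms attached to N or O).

Donors: find every N or O and count the H atoms it carries.
  atom 1 (N): bond orders sum to 1 → 2 H
  atom 7 (O): bond orders sum to 2 → 0 H
  atom 16 (N): bond orders sum to 1 → 2 H
  atom 17 (O): bond orders sum to 2 → 0 H
Lipinski HBD = 4.

4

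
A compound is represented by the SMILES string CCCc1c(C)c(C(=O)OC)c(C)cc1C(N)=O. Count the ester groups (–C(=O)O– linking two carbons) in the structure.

The ester motif appears at heavy-atom position 8 in the SMILES.
Other groups present: 1 amide.
Ester count: 1.

1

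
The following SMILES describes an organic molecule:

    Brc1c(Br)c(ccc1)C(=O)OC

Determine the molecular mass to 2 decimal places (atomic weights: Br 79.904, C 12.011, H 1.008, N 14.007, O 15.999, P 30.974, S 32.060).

First, the molecular formula is C8H6Br2O2 (counting implicit H from valence).
  Br: 2 × 79.904 = 159.808
  C: 8 × 12.011 = 96.088
  H: 6 × 1.008 = 6.048
  O: 2 × 15.999 = 31.998
Sum: 2×79.904 + 8×12.011 + 6×1.008 + 2×15.999 = 293.942 → 293.94 g/mol.

293.94 g/mol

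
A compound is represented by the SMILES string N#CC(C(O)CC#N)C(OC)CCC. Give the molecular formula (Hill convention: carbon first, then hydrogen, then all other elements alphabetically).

Walk through each heavy atom and fill implicit hydrogens from standard valence (C 4, N 3, O 2, S 2, halogen 1):
  atom 1: N, bond orders sum to 3 (valence 3) → 0 H
  atom 2: C, bond orders sum to 4 (valence 4) → 0 H
  atom 3: C, bond orders sum to 3 (valence 4) → 1 H
  atom 4: C, bond orders sum to 3 (valence 4) → 1 H
  atom 5: O, bond orders sum to 1 (valence 2) → 1 H
  atom 6: C, bond orders sum to 2 (valence 4) → 2 H
  atom 7: C, bond orders sum to 4 (valence 4) → 0 H
  atom 8: N, bond orders sum to 3 (valence 3) → 0 H
  atom 9: C, bond orders sum to 3 (valence 4) → 1 H
  atom 10: O, bond orders sum to 2 (valence 2) → 0 H
  atom 11: C, bond orders sum to 1 (valence 4) → 3 H
  atom 12: C, bond orders sum to 2 (valence 4) → 2 H
  atom 13: C, bond orders sum to 2 (valence 4) → 2 H
  atom 14: C, bond orders sum to 1 (valence 4) → 3 H
Totals → C:10, H:16, N:2, O:2.
In Hill order: C10H16N2O2.

C10H16N2O2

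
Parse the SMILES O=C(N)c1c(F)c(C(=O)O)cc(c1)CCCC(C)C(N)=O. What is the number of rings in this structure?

1

In SMILES, each pair of matching ring-closure digits denotes one ring-closing bond; the number of such bonds equals the number of independent rings.
Ring-closure bonds here: 1.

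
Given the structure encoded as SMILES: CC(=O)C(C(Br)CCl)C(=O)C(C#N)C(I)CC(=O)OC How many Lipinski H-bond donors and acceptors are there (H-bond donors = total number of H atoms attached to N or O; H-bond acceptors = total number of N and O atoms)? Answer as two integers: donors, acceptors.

Donors: find every N or O and count the H atoms it carries.
  atom 3 (O): bond orders sum to 2 → 0 H
  atom 10 (O): bond orders sum to 2 → 0 H
  atom 13 (N): bond orders sum to 3 → 0 H
  atom 18 (O): bond orders sum to 2 → 0 H
  atom 19 (O): bond orders sum to 2 → 0 H
Lipinski HBD = 0.
Acceptors: N atoms = 1, O atoms = 4 → HBA = 5.

0, 5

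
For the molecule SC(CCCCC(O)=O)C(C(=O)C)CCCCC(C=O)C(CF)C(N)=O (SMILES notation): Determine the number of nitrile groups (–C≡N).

Scan the SMILES for the nitrile motif — none present.
Groups that are present: 1 aldehyde, 1 amide, 1 carboxylic acid, 1 ketone, 1 thiol.

0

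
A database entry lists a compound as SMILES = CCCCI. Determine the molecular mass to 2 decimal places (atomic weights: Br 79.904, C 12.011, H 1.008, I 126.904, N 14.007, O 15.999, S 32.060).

184.02 g/mol

First, the molecular formula is C4H9I (counting implicit H from valence).
  C: 4 × 12.011 = 48.044
  H: 9 × 1.008 = 9.072
  I: 1 × 126.904 = 126.904
Sum: 4×12.011 + 9×1.008 + 1×126.904 = 184.020 → 184.02 g/mol.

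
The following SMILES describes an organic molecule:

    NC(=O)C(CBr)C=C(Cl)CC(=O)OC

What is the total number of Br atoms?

Scan the SMILES for Br atoms (remember two-letter symbols like Cl and Br are single atoms).
Bromine count: 1.

1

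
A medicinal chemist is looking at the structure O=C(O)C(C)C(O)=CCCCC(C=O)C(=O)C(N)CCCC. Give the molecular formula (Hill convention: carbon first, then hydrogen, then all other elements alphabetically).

C16H27NO5

Walk through each heavy atom and fill implicit hydrogens from standard valence (C 4, N 3, O 2, S 2, halogen 1):
  atom 1: O, bond orders sum to 2 (valence 2) → 0 H
  atom 2: C, bond orders sum to 4 (valence 4) → 0 H
  atom 3: O, bond orders sum to 1 (valence 2) → 1 H
  atom 4: C, bond orders sum to 3 (valence 4) → 1 H
  atom 5: C, bond orders sum to 1 (valence 4) → 3 H
  atom 6: C, bond orders sum to 4 (valence 4) → 0 H
  atom 7: O, bond orders sum to 1 (valence 2) → 1 H
  atom 8: C, bond orders sum to 3 (valence 4) → 1 H
  atom 9: C, bond orders sum to 2 (valence 4) → 2 H
  atom 10: C, bond orders sum to 2 (valence 4) → 2 H
  atom 11: C, bond orders sum to 2 (valence 4) → 2 H
  atom 12: C, bond orders sum to 3 (valence 4) → 1 H
  atom 13: C, bond orders sum to 3 (valence 4) → 1 H
  atom 14: O, bond orders sum to 2 (valence 2) → 0 H
  atom 15: C, bond orders sum to 4 (valence 4) → 0 H
  atom 16: O, bond orders sum to 2 (valence 2) → 0 H
  atom 17: C, bond orders sum to 3 (valence 4) → 1 H
  atom 18: N, bond orders sum to 1 (valence 3) → 2 H
  atom 19: C, bond orders sum to 2 (valence 4) → 2 H
  atom 20: C, bond orders sum to 2 (valence 4) → 2 H
  atom 21: C, bond orders sum to 2 (valence 4) → 2 H
  atom 22: C, bond orders sum to 1 (valence 4) → 3 H
Totals → C:16, H:27, N:1, O:5.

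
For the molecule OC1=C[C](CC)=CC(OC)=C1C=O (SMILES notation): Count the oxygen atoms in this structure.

3

Scan the SMILES for O atoms (remember two-letter symbols like Cl and Br are single atoms).
Oxygen count: 3.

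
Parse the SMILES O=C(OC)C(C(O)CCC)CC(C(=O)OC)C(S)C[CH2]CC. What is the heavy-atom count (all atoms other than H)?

Every atom symbol written in the SMILES (organic subset) is one heavy atom; implicit H are not written.
Heavy atoms by element → C:16, O:5, S:1.
Total: 22.

22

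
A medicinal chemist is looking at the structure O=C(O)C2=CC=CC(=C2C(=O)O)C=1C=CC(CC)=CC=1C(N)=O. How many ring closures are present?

2

In SMILES, each pair of matching ring-closure digits denotes one ring-closing bond; the number of such bonds equals the number of independent rings.
Ring-closure bonds here: 2.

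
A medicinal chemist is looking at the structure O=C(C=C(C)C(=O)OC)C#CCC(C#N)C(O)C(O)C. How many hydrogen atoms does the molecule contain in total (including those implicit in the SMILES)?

17

Walk through each heavy atom and fill implicit hydrogens from standard valence (C 4, N 3, O 2, S 2, halogen 1):
  atom 1: O, bond orders sum to 2 (valence 2) → 0 H
  atom 2: C, bond orders sum to 4 (valence 4) → 0 H
  atom 3: C, bond orders sum to 3 (valence 4) → 1 H
  atom 4: C, bond orders sum to 4 (valence 4) → 0 H
  atom 5: C, bond orders sum to 1 (valence 4) → 3 H
  atom 6: C, bond orders sum to 4 (valence 4) → 0 H
  atom 7: O, bond orders sum to 2 (valence 2) → 0 H
  atom 8: O, bond orders sum to 2 (valence 2) → 0 H
  atom 9: C, bond orders sum to 1 (valence 4) → 3 H
  atom 10: C, bond orders sum to 4 (valence 4) → 0 H
  atom 11: C, bond orders sum to 4 (valence 4) → 0 H
  atom 12: C, bond orders sum to 2 (valence 4) → 2 H
  atom 13: C, bond orders sum to 3 (valence 4) → 1 H
  atom 14: C, bond orders sum to 4 (valence 4) → 0 H
  atom 15: N, bond orders sum to 3 (valence 3) → 0 H
  atom 16: C, bond orders sum to 3 (valence 4) → 1 H
  atom 17: O, bond orders sum to 1 (valence 2) → 1 H
  atom 18: C, bond orders sum to 3 (valence 4) → 1 H
  atom 19: O, bond orders sum to 1 (valence 2) → 1 H
  atom 20: C, bond orders sum to 1 (valence 4) → 3 H
Total hydrogens: 17.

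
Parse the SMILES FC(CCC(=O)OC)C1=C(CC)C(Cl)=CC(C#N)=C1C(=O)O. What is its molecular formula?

C15H15ClFNO4

Walk through each heavy atom and fill implicit hydrogens from standard valence (C 4, N 3, O 2, S 2, halogen 1):
  atom 1: F (halogen, monovalent) → 0 H
  atom 2: C, bond orders sum to 3 (valence 4) → 1 H
  atom 3: C, bond orders sum to 2 (valence 4) → 2 H
  atom 4: C, bond orders sum to 2 (valence 4) → 2 H
  atom 5: C, bond orders sum to 4 (valence 4) → 0 H
  atom 6: O, bond orders sum to 2 (valence 2) → 0 H
  atom 7: O, bond orders sum to 2 (valence 2) → 0 H
  atom 8: C, bond orders sum to 1 (valence 4) → 3 H
  atom 9: C, bond orders sum to 4 (valence 4) → 0 H
  atom 10: C, bond orders sum to 4 (valence 4) → 0 H
  atom 11: C, bond orders sum to 2 (valence 4) → 2 H
  atom 12: C, bond orders sum to 1 (valence 4) → 3 H
  atom 13: C, bond orders sum to 4 (valence 4) → 0 H
  atom 14: Cl (halogen, monovalent) → 0 H
  atom 15: C, bond orders sum to 3 (valence 4) → 1 H
  atom 16: C, bond orders sum to 4 (valence 4) → 0 H
  atom 17: C, bond orders sum to 4 (valence 4) → 0 H
  atom 18: N, bond orders sum to 3 (valence 3) → 0 H
  atom 19: C, bond orders sum to 4 (valence 4) → 0 H
  atom 20: C, bond orders sum to 4 (valence 4) → 0 H
  atom 21: O, bond orders sum to 2 (valence 2) → 0 H
  atom 22: O, bond orders sum to 1 (valence 2) → 1 H
Totals → C:15, H:15, Cl:1, F:1, N:1, O:4.
In Hill order: C15H15ClFNO4.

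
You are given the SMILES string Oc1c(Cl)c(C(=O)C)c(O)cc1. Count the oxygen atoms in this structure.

3

Scan the SMILES for O atoms (remember two-letter symbols like Cl and Br are single atoms).
Oxygen count: 3.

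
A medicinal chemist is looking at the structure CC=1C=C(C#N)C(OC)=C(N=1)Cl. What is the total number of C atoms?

8

Count every carbon token in the SMILES (each C, including those in ring-closure positions and inside branches).
Carbon count: 8.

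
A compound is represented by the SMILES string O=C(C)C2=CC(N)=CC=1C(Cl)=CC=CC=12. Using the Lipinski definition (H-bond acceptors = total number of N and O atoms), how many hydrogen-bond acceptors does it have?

2

N atoms: 1; O atoms: 1.
Lipinski HBA = 1 + 1 = 2.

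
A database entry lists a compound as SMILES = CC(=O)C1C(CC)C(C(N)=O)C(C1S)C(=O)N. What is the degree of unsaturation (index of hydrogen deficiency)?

4

Degree of unsaturation = (number of rings) + (number of π bonds).
Ring closures in the SMILES: 1.
π bonds: 3 double bonds (each 1 DoU) → 3 DoU from unsaturation.
Total DoU = 1 + 3 = 4.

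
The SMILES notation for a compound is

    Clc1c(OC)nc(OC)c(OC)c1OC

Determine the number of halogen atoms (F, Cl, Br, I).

1

Halogen atoms appear at heavy-atom position 1 (1×Cl).
Other groups present: 4 ether.
Halogen count: 1.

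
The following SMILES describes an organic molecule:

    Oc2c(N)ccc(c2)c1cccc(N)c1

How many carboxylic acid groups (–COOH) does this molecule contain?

0

Scan the SMILES for the carboxylic acid motif — none present.
Groups that are present: 1 hydroxyl, 2 primary amine.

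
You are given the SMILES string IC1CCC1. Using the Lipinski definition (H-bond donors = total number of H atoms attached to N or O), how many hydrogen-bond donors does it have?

Donors: find every N or O and count the H atoms it carries.
  (no N or O atoms present)
Lipinski HBD = 0.

0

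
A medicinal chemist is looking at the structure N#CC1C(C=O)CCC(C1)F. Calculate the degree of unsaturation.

4

Degree of unsaturation = (number of rings) + (number of π bonds).
Ring closures in the SMILES: 1.
π bonds: 1 double bond (each 1 DoU), 1 triple bond (each 2 DoU) → 3 DoU from unsaturation.
Total DoU = 1 + 3 = 4.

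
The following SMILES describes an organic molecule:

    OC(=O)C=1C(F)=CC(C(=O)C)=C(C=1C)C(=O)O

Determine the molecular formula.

C11H9FO5

Walk through each heavy atom and fill implicit hydrogens from standard valence (C 4, N 3, O 2, S 2, halogen 1):
  atom 1: O, bond orders sum to 1 (valence 2) → 1 H
  atom 2: C, bond orders sum to 4 (valence 4) → 0 H
  atom 3: O, bond orders sum to 2 (valence 2) → 0 H
  atom 4: C, bond orders sum to 4 (valence 4) → 0 H
  atom 5: C, bond orders sum to 4 (valence 4) → 0 H
  atom 6: F (halogen, monovalent) → 0 H
  atom 7: C, bond orders sum to 3 (valence 4) → 1 H
  atom 8: C, bond orders sum to 4 (valence 4) → 0 H
  atom 9: C, bond orders sum to 4 (valence 4) → 0 H
  atom 10: O, bond orders sum to 2 (valence 2) → 0 H
  atom 11: C, bond orders sum to 1 (valence 4) → 3 H
  atom 12: C, bond orders sum to 4 (valence 4) → 0 H
  atom 13: C, bond orders sum to 4 (valence 4) → 0 H
  atom 14: C, bond orders sum to 1 (valence 4) → 3 H
  atom 15: C, bond orders sum to 4 (valence 4) → 0 H
  atom 16: O, bond orders sum to 2 (valence 2) → 0 H
  atom 17: O, bond orders sum to 1 (valence 2) → 1 H
Totals → C:11, H:9, F:1, O:5.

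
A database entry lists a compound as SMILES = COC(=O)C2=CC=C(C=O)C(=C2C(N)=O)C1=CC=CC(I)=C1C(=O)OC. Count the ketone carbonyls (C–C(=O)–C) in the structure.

Scan the SMILES for the ketone motif — none present.
Groups that are present: 1 aldehyde, 1 amide, 2 ester.

0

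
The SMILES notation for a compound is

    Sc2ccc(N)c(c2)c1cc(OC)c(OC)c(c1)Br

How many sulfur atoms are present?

Scan the SMILES for S atoms (remember two-letter symbols like Cl and Br are single atoms).
Sulfur count: 1.

1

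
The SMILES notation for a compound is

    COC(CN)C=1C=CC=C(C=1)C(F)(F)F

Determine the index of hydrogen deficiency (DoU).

Molecular formula: C10H12F3NO.
DoU = (2C + 2 + N − H − X) / 2, where X is the halogen count and O/S are ignored.
    = (2·10 + 2 + 1 − 12 − 3) / 2 = 8 / 2 = 4.

4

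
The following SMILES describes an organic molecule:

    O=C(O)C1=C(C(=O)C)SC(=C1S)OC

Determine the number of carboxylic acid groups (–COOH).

1

The carboxylic acid motif appears at heavy-atom position 2 in the SMILES.
Other groups present: 1 ether, 1 ketone, 1 thiol.
Carboxylic acid count: 1.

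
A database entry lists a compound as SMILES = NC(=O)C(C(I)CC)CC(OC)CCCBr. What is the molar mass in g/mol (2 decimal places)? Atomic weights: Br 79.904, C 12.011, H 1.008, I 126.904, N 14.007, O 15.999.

First, the molecular formula is C11H21BrINO2 (counting implicit H from valence).
  Br: 1 × 79.904 = 79.904
  C: 11 × 12.011 = 132.121
  H: 21 × 1.008 = 21.168
  I: 1 × 126.904 = 126.904
  N: 1 × 14.007 = 14.007
  O: 2 × 15.999 = 31.998
Sum: 1×79.904 + 11×12.011 + 21×1.008 + 1×126.904 + 1×14.007 + 2×15.999 = 406.102 → 406.10 g/mol.

406.10 g/mol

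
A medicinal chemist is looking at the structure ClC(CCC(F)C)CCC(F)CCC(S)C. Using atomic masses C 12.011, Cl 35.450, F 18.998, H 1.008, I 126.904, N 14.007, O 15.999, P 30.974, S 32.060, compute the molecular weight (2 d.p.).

272.82 g/mol

First, the molecular formula is C12H23ClF2S (counting implicit H from valence).
  C: 12 × 12.011 = 144.132
  Cl: 1 × 35.450 = 35.450
  F: 2 × 18.998 = 37.996
  H: 23 × 1.008 = 23.184
  S: 1 × 32.060 = 32.060
Sum: 12×12.011 + 1×35.450 + 2×18.998 + 23×1.008 + 1×32.060 = 272.822 → 272.82 g/mol.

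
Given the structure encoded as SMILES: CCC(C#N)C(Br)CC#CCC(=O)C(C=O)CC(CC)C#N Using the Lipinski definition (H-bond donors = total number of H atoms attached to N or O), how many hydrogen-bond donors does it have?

0

Donors: find every N or O and count the H atoms it carries.
  atom 5 (N): bond orders sum to 3 → 0 H
  atom 13 (O): bond orders sum to 2 → 0 H
  atom 16 (O): bond orders sum to 2 → 0 H
  atom 22 (N): bond orders sum to 3 → 0 H
Lipinski HBD = 0.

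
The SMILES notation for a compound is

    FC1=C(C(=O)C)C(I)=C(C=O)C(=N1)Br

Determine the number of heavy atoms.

14

Every atom symbol written in the SMILES (organic subset) is one heavy atom; implicit H are not written.
Heavy atoms by element → Br:1, C:8, F:1, I:1, N:1, O:2.
Total: 14.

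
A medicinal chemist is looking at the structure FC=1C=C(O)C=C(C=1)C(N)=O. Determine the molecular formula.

C7H6FNO2

Walk through each heavy atom and fill implicit hydrogens from standard valence (C 4, N 3, O 2, S 2, halogen 1):
  atom 1: F (halogen, monovalent) → 0 H
  atom 2: C, bond orders sum to 4 (valence 4) → 0 H
  atom 3: C, bond orders sum to 3 (valence 4) → 1 H
  atom 4: C, bond orders sum to 4 (valence 4) → 0 H
  atom 5: O, bond orders sum to 1 (valence 2) → 1 H
  atom 6: C, bond orders sum to 3 (valence 4) → 1 H
  atom 7: C, bond orders sum to 4 (valence 4) → 0 H
  atom 8: C, bond orders sum to 3 (valence 4) → 1 H
  atom 9: C, bond orders sum to 4 (valence 4) → 0 H
  atom 10: N, bond orders sum to 1 (valence 3) → 2 H
  atom 11: O, bond orders sum to 2 (valence 2) → 0 H
Totals → C:7, H:6, F:1, N:1, O:2.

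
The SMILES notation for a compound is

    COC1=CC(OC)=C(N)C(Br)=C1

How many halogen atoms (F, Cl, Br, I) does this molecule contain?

Halogen atoms appear at heavy-atom position 11 (1×Br).
Other groups present: 2 ether, 1 primary amine.
Halogen count: 1.

1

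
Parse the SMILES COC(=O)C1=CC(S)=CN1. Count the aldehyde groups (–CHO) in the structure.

0

Scan the SMILES for the aldehyde motif — none present.
Groups that are present: 1 ester, 1 thiol.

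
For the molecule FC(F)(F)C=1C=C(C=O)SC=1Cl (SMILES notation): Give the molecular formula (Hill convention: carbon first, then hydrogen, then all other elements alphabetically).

Walk through each heavy atom and fill implicit hydrogens from standard valence (C 4, N 3, O 2, S 2, halogen 1):
  atom 1: F (halogen, monovalent) → 0 H
  atom 2: C, bond orders sum to 4 (valence 4) → 0 H
  atom 3: F (halogen, monovalent) → 0 H
  atom 4: F (halogen, monovalent) → 0 H
  atom 5: C, bond orders sum to 4 (valence 4) → 0 H
  atom 6: C, bond orders sum to 3 (valence 4) → 1 H
  atom 7: C, bond orders sum to 4 (valence 4) → 0 H
  atom 8: C, bond orders sum to 3 (valence 4) → 1 H
  atom 9: O, bond orders sum to 2 (valence 2) → 0 H
  atom 10: S, bond orders sum to 2 (valence 2) → 0 H
  atom 11: C, bond orders sum to 4 (valence 4) → 0 H
  atom 12: Cl (halogen, monovalent) → 0 H
Totals → C:6, H:2, Cl:1, F:3, O:1, S:1.
In Hill order: C6H2ClF3OS.

C6H2ClF3OS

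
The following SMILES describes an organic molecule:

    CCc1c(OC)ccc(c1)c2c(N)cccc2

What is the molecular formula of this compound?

Walk through each heavy atom and fill implicit hydrogens from standard valence (C 4, N 3, O 2, S 2, halogen 1); for lowercase aromatic atoms, an aromatic c carries 1 H when it has two neighbours and 0 H with three, and aromatic n carries 0 H:
  atom 1: C, bond orders sum to 1 (valence 4) → 3 H
  atom 2: C, bond orders sum to 2 (valence 4) → 2 H
  atom 3: aromatic c, 3 neighbours → 0 H
  atom 4: aromatic c, 3 neighbours → 0 H
  atom 5: O, bond orders sum to 2 (valence 2) → 0 H
  atom 6: C, bond orders sum to 1 (valence 4) → 3 H
  atom 7: aromatic c, 2 neighbours → 1 H
  atom 8: aromatic c, 2 neighbours → 1 H
  atom 9: aromatic c, 3 neighbours → 0 H
  atom 10: aromatic c, 2 neighbours → 1 H
  atom 11: aromatic c, 3 neighbours → 0 H
  atom 12: aromatic c, 3 neighbours → 0 H
  atom 13: N, bond orders sum to 1 (valence 3) → 2 H
  atom 14: aromatic c, 2 neighbours → 1 H
  atom 15: aromatic c, 2 neighbours → 1 H
  atom 16: aromatic c, 2 neighbours → 1 H
  atom 17: aromatic c, 2 neighbours → 1 H
Totals → C:15, H:17, N:1, O:1.

C15H17NO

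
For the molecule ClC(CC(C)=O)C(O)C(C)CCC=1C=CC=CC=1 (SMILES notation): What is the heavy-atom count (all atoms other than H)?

18

Every atom symbol written in the SMILES (organic subset) is one heavy atom; implicit H are not written.
Heavy atoms by element → C:15, Cl:1, O:2.
Total: 18.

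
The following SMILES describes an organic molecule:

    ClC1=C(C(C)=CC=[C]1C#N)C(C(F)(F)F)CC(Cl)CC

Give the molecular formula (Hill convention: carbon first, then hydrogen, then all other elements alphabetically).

Walk through each heavy atom and fill implicit hydrogens from standard valence (C 4, N 3, O 2, S 2, halogen 1):
  atom 1: Cl (halogen, monovalent) → 0 H
  atom 2: C, bond orders sum to 4 (valence 4) → 0 H
  atom 3: C, bond orders sum to 4 (valence 4) → 0 H
  atom 4: C, bond orders sum to 4 (valence 4) → 0 H
  atom 5: C, bond orders sum to 1 (valence 4) → 3 H
  atom 6: C, bond orders sum to 3 (valence 4) → 1 H
  atom 7: C, bond orders sum to 3 (valence 4) → 1 H
  atom 8: C with explicit H count 0
  atom 9: C, bond orders sum to 4 (valence 4) → 0 H
  atom 10: N, bond orders sum to 3 (valence 3) → 0 H
  atom 11: C, bond orders sum to 3 (valence 4) → 1 H
  atom 12: C, bond orders sum to 4 (valence 4) → 0 H
  atom 13: F (halogen, monovalent) → 0 H
  atom 14: F (halogen, monovalent) → 0 H
  atom 15: F (halogen, monovalent) → 0 H
  atom 16: C, bond orders sum to 2 (valence 4) → 2 H
  atom 17: C, bond orders sum to 3 (valence 4) → 1 H
  atom 18: Cl (halogen, monovalent) → 0 H
  atom 19: C, bond orders sum to 2 (valence 4) → 2 H
  atom 20: C, bond orders sum to 1 (valence 4) → 3 H
Totals → C:14, H:14, Cl:2, F:3, N:1.

C14H14Cl2F3N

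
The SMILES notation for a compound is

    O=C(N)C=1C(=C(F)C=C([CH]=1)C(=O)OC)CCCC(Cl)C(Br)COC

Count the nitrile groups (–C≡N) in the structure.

0

Scan the SMILES for the nitrile motif — none present.
Groups that are present: 1 amide, 1 ester, 1 ether.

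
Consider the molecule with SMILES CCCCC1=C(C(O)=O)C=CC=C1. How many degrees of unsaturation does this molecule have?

Degree of unsaturation = (number of rings) + (number of π bonds).
Ring closures in the SMILES: 1.
π bonds: 4 double bonds (each 1 DoU) → 4 DoU from unsaturation.
Total DoU = 1 + 4 = 5.

5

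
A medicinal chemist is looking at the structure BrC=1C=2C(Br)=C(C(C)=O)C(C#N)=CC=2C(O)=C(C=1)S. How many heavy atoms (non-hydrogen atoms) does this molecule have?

19

Every atom symbol written in the SMILES (organic subset) is one heavy atom; implicit H are not written.
Heavy atoms by element → Br:2, C:13, N:1, O:2, S:1.
Total: 19.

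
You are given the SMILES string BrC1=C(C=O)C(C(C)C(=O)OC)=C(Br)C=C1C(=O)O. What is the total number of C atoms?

12

Count every carbon token in the SMILES (each C, including those in ring-closure positions and inside branches).
Carbon count: 12.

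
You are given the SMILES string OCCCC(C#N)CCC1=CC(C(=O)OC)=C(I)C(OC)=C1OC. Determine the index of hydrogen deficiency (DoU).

Molecular formula: C17H22INO5.
DoU = (2C + 2 + N − H − X) / 2, where X is the halogen count and O/S are ignored.
    = (2·17 + 2 + 1 − 22 − 1) / 2 = 14 / 2 = 7.

7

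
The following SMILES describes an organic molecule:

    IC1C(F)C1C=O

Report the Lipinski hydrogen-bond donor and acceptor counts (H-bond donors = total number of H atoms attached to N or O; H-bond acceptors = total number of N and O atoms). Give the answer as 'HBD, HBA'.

0, 1

Donors: find every N or O and count the H atoms it carries.
  atom 7 (O): bond orders sum to 2 → 0 H
Lipinski HBD = 0.
Acceptors: N atoms = 0, O atoms = 1 → HBA = 1.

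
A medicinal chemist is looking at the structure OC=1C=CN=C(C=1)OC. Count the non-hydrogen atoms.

9

Every atom symbol written in the SMILES (organic subset) is one heavy atom; implicit H are not written.
Heavy atoms by element → C:6, N:1, O:2.
Total: 9.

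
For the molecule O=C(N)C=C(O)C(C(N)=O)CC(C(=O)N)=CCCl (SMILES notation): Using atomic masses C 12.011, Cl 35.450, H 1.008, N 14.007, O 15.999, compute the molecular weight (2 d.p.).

275.69 g/mol

First, the molecular formula is C10H14ClN3O4 (counting implicit H from valence).
  C: 10 × 12.011 = 120.110
  Cl: 1 × 35.450 = 35.450
  H: 14 × 1.008 = 14.112
  N: 3 × 14.007 = 42.021
  O: 4 × 15.999 = 63.996
Sum: 10×12.011 + 1×35.450 + 14×1.008 + 3×14.007 + 4×15.999 = 275.689 → 275.69 g/mol.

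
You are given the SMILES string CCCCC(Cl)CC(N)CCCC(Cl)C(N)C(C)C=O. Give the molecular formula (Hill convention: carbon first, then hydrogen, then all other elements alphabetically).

Walk through each heavy atom and fill implicit hydrogens from standard valence (C 4, N 3, O 2, S 2, halogen 1):
  atom 1: C, bond orders sum to 1 (valence 4) → 3 H
  atom 2: C, bond orders sum to 2 (valence 4) → 2 H
  atom 3: C, bond orders sum to 2 (valence 4) → 2 H
  atom 4: C, bond orders sum to 2 (valence 4) → 2 H
  atom 5: C, bond orders sum to 3 (valence 4) → 1 H
  atom 6: Cl (halogen, monovalent) → 0 H
  atom 7: C, bond orders sum to 2 (valence 4) → 2 H
  atom 8: C, bond orders sum to 3 (valence 4) → 1 H
  atom 9: N, bond orders sum to 1 (valence 3) → 2 H
  atom 10: C, bond orders sum to 2 (valence 4) → 2 H
  atom 11: C, bond orders sum to 2 (valence 4) → 2 H
  atom 12: C, bond orders sum to 2 (valence 4) → 2 H
  atom 13: C, bond orders sum to 3 (valence 4) → 1 H
  atom 14: Cl (halogen, monovalent) → 0 H
  atom 15: C, bond orders sum to 3 (valence 4) → 1 H
  atom 16: N, bond orders sum to 1 (valence 3) → 2 H
  atom 17: C, bond orders sum to 3 (valence 4) → 1 H
  atom 18: C, bond orders sum to 1 (valence 4) → 3 H
  atom 19: C, bond orders sum to 3 (valence 4) → 1 H
  atom 20: O, bond orders sum to 2 (valence 2) → 0 H
Totals → C:15, H:30, Cl:2, N:2, O:1.

C15H30Cl2N2O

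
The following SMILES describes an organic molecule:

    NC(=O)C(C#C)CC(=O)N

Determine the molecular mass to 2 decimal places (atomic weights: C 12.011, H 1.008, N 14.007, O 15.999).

First, the molecular formula is C6H8N2O2 (counting implicit H from valence).
  C: 6 × 12.011 = 72.066
  H: 8 × 1.008 = 8.064
  N: 2 × 14.007 = 28.014
  O: 2 × 15.999 = 31.998
Sum: 6×12.011 + 8×1.008 + 2×14.007 + 2×15.999 = 140.142 → 140.14 g/mol.

140.14 g/mol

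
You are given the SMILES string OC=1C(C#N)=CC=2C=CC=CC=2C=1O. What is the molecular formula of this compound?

Walk through each heavy atom and fill implicit hydrogens from standard valence (C 4, N 3, O 2, S 2, halogen 1):
  atom 1: O, bond orders sum to 1 (valence 2) → 1 H
  atom 2: C, bond orders sum to 4 (valence 4) → 0 H
  atom 3: C, bond orders sum to 4 (valence 4) → 0 H
  atom 4: C, bond orders sum to 4 (valence 4) → 0 H
  atom 5: N, bond orders sum to 3 (valence 3) → 0 H
  atom 6: C, bond orders sum to 3 (valence 4) → 1 H
  atom 7: C, bond orders sum to 4 (valence 4) → 0 H
  atom 8: C, bond orders sum to 3 (valence 4) → 1 H
  atom 9: C, bond orders sum to 3 (valence 4) → 1 H
  atom 10: C, bond orders sum to 3 (valence 4) → 1 H
  atom 11: C, bond orders sum to 3 (valence 4) → 1 H
  atom 12: C, bond orders sum to 4 (valence 4) → 0 H
  atom 13: C, bond orders sum to 4 (valence 4) → 0 H
  atom 14: O, bond orders sum to 1 (valence 2) → 1 H
Totals → C:11, H:7, N:1, O:2.
In Hill order: C11H7NO2.

C11H7NO2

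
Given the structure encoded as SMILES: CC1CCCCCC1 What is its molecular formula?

C8H16

Walk through each heavy atom and fill implicit hydrogens from standard valence (C 4, N 3, O 2, S 2, halogen 1):
  atom 1: C, bond orders sum to 1 (valence 4) → 3 H
  atom 2: C, bond orders sum to 3 (valence 4) → 1 H
  atom 3: C, bond orders sum to 2 (valence 4) → 2 H
  atom 4: C, bond orders sum to 2 (valence 4) → 2 H
  atom 5: C, bond orders sum to 2 (valence 4) → 2 H
  atom 6: C, bond orders sum to 2 (valence 4) → 2 H
  atom 7: C, bond orders sum to 2 (valence 4) → 2 H
  atom 8: C, bond orders sum to 2 (valence 4) → 2 H
Totals → C:8, H:16.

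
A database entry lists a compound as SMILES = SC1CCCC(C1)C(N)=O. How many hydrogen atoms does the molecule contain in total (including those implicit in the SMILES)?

Walk through each heavy atom and fill implicit hydrogens from standard valence (C 4, N 3, O 2, S 2, halogen 1):
  atom 1: S, bond orders sum to 1 (valence 2) → 1 H
  atom 2: C, bond orders sum to 3 (valence 4) → 1 H
  atom 3: C, bond orders sum to 2 (valence 4) → 2 H
  atom 4: C, bond orders sum to 2 (valence 4) → 2 H
  atom 5: C, bond orders sum to 2 (valence 4) → 2 H
  atom 6: C, bond orders sum to 3 (valence 4) → 1 H
  atom 7: C, bond orders sum to 2 (valence 4) → 2 H
  atom 8: C, bond orders sum to 4 (valence 4) → 0 H
  atom 9: N, bond orders sum to 1 (valence 3) → 2 H
  atom 10: O, bond orders sum to 2 (valence 2) → 0 H
Total hydrogens: 13.

13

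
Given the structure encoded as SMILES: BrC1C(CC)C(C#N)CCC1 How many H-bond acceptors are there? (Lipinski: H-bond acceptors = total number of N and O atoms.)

1

N atoms: 1; O atoms: 0.
Lipinski HBA = 1 + 0 = 1.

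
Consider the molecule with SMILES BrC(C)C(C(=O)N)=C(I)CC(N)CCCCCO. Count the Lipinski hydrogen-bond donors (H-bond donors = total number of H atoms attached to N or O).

5

Donors: find every N or O and count the H atoms it carries.
  atom 6 (O): bond orders sum to 2 → 0 H
  atom 7 (N): bond orders sum to 1 → 2 H
  atom 12 (N): bond orders sum to 1 → 2 H
  atom 18 (O): bond orders sum to 1 → 1 H
Lipinski HBD = 5.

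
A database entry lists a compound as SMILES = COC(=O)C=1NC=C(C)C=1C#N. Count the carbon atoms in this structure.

8

Count every carbon token in the SMILES (each C, including those in ring-closure positions and inside branches).
Carbon count: 8.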